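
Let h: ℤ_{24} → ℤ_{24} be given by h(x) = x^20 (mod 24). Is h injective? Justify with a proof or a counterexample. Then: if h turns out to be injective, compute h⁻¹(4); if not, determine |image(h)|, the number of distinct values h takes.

h(2): Repeated squaring mod 24: 2^1 ≡ 2, 2^2 ≡ 2² = 4, 2^4 ≡ 4² = 16, 2^8 ≡ 16² = 256 ≡ 16, 2^16 ≡ 16² = 256 ≡ 16. Since 20 = 16 + 4, 2^20 ≡ 16·16: 16·16 = 256 ≡ 16. So 2^20 ≡ 16 (mod 24).
h(4): Repeated squaring mod 24: 4^1 ≡ 4, 4^2 ≡ 4² = 16, 4^4 ≡ 16² = 256 ≡ 16, 4^8 ≡ 16² = 256 ≡ 16, 4^16 ≡ 16² = 256 ≡ 16. Since 20 = 16 + 4, 4^20 ≡ 16·16: 16·16 = 256 ≡ 16. So 4^20 ≡ 16 (mod 24).
So h(2) = h(4) = 16 while 2 ≠ 4, therefore h is not injective.
Since h is not injective, we determine |image(h)|. Computing x^20 mod 24 for each x (by repeated squaring, reducing mod 24 at every step), the values h(0), h(1), …, h(23) are: 0, 1, 16, 9, 16, 1, 0, 1, 16, 9, 16, 1, 0, 1, 16, 9, 16, 1, 0, 1, 16, 9, 16, 1.
The distinct values are {0, 1, 9, 16}; there are 4 of them.

4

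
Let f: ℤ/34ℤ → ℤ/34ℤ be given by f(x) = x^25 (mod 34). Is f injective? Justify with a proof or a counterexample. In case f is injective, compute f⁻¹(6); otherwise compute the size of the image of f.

Computing x^25 mod 34 for each x (by repeated squaring, reducing mod 34 at every step), the values f(0), f(1), …, f(33) are: 0, 1, 2, 31, 4, 29, 28, 27, 8, 9, 24, 23, 22, 13, 20, 15, 16, 17, 18, 19, 14, 21, 12, 11, 10, 25, 26, 7, 6, 5, 30, 3, 32, 33.
Every element of ℤ/34ℤ appears exactly once in this list, so f is a bijection, and in particular injective.
Since f is injective, we read off the preimage of 6 from the same table: f(28) = 6, so f⁻¹(6) = 28.

28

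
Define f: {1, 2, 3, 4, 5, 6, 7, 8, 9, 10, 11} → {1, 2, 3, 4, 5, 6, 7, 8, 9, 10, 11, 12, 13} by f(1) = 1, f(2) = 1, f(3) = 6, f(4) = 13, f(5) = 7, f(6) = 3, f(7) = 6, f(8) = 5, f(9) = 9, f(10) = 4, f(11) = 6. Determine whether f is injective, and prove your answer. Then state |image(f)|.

f(1) = 1 = f(2) with 1 ≠ 2, so f is not injective.
The image of f is {1, 3, 4, 5, 6, 7, 9, 13}, which has 8 elements.

8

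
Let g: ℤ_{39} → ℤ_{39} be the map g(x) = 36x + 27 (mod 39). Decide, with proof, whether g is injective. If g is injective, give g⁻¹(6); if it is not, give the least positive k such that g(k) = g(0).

We have gcd(36, 39) = 3 > 1. Taking a = 0 and b = 13: g(0) = 27 and g(13) = 36·13 + 27 = 495 ≡ 27 (mod 39).
So g(0) = g(13) while 0 ≠ 13, so g is not injective.
Since g is not injective, we find the least positive k with g(k) = g(0): this means 36k ≡ 0 (mod 39), i.e. 39 ∣ 36k. Since gcd(36, 39) = 3, dividing through by 3 this holds exactly when 13 ∣ 12k, and as gcd(12, 13) = 1, exactly when 13 ∣ k.
The smallest positive such k is 13.

13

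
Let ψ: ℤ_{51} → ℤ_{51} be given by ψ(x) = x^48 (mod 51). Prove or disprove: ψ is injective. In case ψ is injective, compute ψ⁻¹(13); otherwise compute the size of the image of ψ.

ψ(1) = 1^48 = 1.
ψ(2): Repeated squaring mod 51: 2^1 ≡ 2, 2^2 ≡ 2² = 4, 2^4 ≡ 4² = 16, 2^8 ≡ 16² = 256 ≡ 1, 2^16 ≡ 1² = 1, 2^32 ≡ 1² = 1. Since 48 = 32 + 16, 2^48 ≡ 1·1: 1·1 = 1. So 2^48 ≡ 1 (mod 51).
So ψ(1) = ψ(2) = 1 while 1 ≠ 2, hence ψ is not injective.
Since ψ is not injective, we determine |image(ψ)|. Computing x^48 mod 51 for each x (by repeated squaring, reducing mod 51 at every step), the values ψ(0), ψ(1), …, ψ(50) are: 0, 1, 1, 18, 1, 1, 18, 1, 1, 18, 1, 1, 18, 1, 1, 18, 1, 34, 18, 1, 1, 18, 1, 1, 18, 1, 1, 18, 1, 1, 18, 1, 1, 18, 34, 1, 18, 1, 1, 18, 1, 1, 18, 1, 1, 18, 1, 1, 18, 1, 1.
The distinct values are {0, 1, 18, 34}; there are 4 of them.

4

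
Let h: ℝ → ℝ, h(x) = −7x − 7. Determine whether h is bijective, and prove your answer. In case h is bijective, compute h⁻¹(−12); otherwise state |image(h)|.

Recall: h is injective when h(a) = h(b) forces a = b.
Suppose h(a) = h(b). Then −7a − 7 = −7b − 7, thus −7a = −7b, hence a = b.
For any y ∈ ℝ, x = (y + 7)/(−7) satisfies h(x) = y.
Therefore h is bijective.
Since h is bijective, we compute h⁻¹(−12) = (−12 + 7)/(−7) = 5/7.

5/7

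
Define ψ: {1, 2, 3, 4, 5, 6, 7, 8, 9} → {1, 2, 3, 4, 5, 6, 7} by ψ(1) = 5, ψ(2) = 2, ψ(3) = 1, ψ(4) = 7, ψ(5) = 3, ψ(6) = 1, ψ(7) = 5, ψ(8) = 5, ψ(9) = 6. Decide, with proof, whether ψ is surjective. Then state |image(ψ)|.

No element maps to 4, so ψ is not surjective.
The image of ψ is {1, 2, 3, 5, 6, 7}, which has 6 elements.

6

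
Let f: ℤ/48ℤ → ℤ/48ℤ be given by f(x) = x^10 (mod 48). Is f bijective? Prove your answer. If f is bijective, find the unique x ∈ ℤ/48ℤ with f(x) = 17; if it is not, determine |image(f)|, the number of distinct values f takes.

f(2): Repeated squaring mod 48: 2^1 ≡ 2, 2^2 ≡ 2² = 4, 2^4 ≡ 4² = 16, 2^8 ≡ 16² = 256 ≡ 16. Since 10 = 8 + 2, 2^10 ≡ 16·4: 16·4 = 64 ≡ 16. So 2^10 ≡ 16 (mod 48).
f(4): Repeated squaring mod 48: 4^1 ≡ 4, 4^2 ≡ 4² = 16, 4^4 ≡ 16² = 256 ≡ 16, 4^8 ≡ 16² = 256 ≡ 16. Since 10 = 8 + 2, 4^10 ≡ 16·16: 16·16 = 256 ≡ 16. So 4^10 ≡ 16 (mod 48).
So f(2) = f(4) = 16 while 2 ≠ 4, so f is not injective, hence not bijective.
Since f is not bijective, we determine |image(f)|. Computing x^10 mod 48 for each x (by repeated squaring, reducing mod 48 at every step), the values f(0), f(1), …, f(47) are: 0, 1, 16, 9, 16, 25, 0, 1, 16, 33, 16, 25, 0, 25, 16, 33, 16, 1, 0, 25, 16, 9, 16, 1, 0, 1, 16, 9, 16, 25, 0, 1, 16, 33, 16, 25, 0, 25, 16, 33, 16, 1, 0, 25, 16, 9, 16, 1.
The distinct values are {0, 1, 9, 16, 25, 33}; there are 6 of them.

6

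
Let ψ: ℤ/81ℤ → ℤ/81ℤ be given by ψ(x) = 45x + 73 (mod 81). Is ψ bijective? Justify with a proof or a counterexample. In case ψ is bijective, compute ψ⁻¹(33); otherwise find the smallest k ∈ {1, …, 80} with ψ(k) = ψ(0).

9

Recall: ψ is injective when ψ(s) = ψ(t) forces s = t.
We have gcd(45, 81) = 9 > 1. Taking s = 0 and t = 9: ψ(0) = 73 and ψ(9) = 45·9 + 73 = 478 ≡ 73 (mod 81).
So ψ(0) = ψ(9) while 0 ≠ 9, so ψ is not injective, hence not bijective.
Since ψ is not bijective, we find the least positive k with ψ(k) = ψ(0): this means 45k ≡ 0 (mod 81), i.e. 81 ∣ 45k. Since gcd(45, 81) = 9, dividing through by 9 this holds exactly when 9 ∣ 5k, and as gcd(5, 9) = 1, exactly when 9 ∣ k.
The smallest positive such k is 9.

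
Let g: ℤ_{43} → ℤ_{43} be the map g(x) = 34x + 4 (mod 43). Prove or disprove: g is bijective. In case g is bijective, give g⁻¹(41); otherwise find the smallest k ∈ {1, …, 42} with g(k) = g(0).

15

If g(u) = g(v), then 34u ≡ 34v (mod 43). Because gcd(34, 43) = 1, we may cancel 34 to get u ≡ v (mod 43).
We now compute 34⁻¹ mod 43 explicitly. Euclid's algorithm: 43 = 1·34 + 9, 34 = 3·9 + 7, 9 = 1·7 + 2, 7 = 3·2 + 1; back-substituting gives 1 = 19·34 − 15·43, so 34⁻¹ ≡ 19 (mod 43).
Then y ↦ 19(y − 4) is a two-sided inverse to g, so every y ∈ ℤ_{43} has a preimage.
Thus g is bijective.
Since g is bijective, we find g⁻¹(41): we need 34x ≡ 41 − 4 ≡ 37 (mod 43). Using 34⁻¹ = 19: x ≡ 19·37 = 703 = 16·43 + 15, so x = 15.
Check: g(15) = 34·15 + 4 = 514 = 11·43 + 41 ≡ 41 (mod 43).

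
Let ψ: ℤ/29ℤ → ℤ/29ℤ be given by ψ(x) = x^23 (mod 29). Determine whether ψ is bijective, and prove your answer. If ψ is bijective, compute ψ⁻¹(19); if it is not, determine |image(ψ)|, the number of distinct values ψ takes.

27

Since 29 is prime, the nonzero elements of ℤ/29ℤ form a cyclic group of order 28.
As gcd(23, 28) = 1, raising to the 23rd power is a bijection on this group: if s^23 ≡ t^23 then (st^{−1})^23 = 1, and the only element of order dividing gcd(23, 28) = 1 is 1, so s = t.
With ψ(0) = 0 this makes ψ injective on all of ℤ/29ℤ, hence bijective (finite equal-size domain and codomain). In particular ψ is bijective.
Since ψ is bijective, we find the preimage of 19. The inverse of x ↦ x^23 on (ℤ/29ℤ)^× is x ↦ x^11, because 23·11 = 253 = 9·28 + 1 ≡ 1 (mod 28) and x^{28} = 1 for x ≠ 0 (Fermat). So ψ⁻¹(19) = 19^11 mod 29.
Repeated squaring mod 29: 19^1 ≡ 19, 19^2 ≡ 19² = 361 ≡ 13, 19^4 ≡ 13² = 169 ≡ 24, 19^8 ≡ 24² = 576 ≡ 25. Since 11 = 8 + 2 + 1, 19^11 ≡ 25·13·19: 25·13 = 325 ≡ 6, then 6·19 = 114 ≡ 27. So 19^11 ≡ 27 (mod 29).
Hence ψ⁻¹(19) = 27.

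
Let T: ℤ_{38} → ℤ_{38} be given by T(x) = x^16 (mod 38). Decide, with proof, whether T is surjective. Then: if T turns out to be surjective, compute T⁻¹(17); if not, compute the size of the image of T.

T(18): Repeated squaring mod 38: 18^1 ≡ 18, 18^2 ≡ 18² = 324 ≡ 20, 18^4 ≡ 20² = 400 ≡ 20, 18^8 ≡ 20² = 400 ≡ 20, 18^16 ≡ 20² = 400 ≡ 20. So 18^16 ≡ 20 (mod 38).
T(20): Repeated squaring mod 38: 20^1 ≡ 20, 20^2 ≡ 20² = 400 ≡ 20, 20^4 ≡ 20² = 400 ≡ 20, 20^8 ≡ 20² = 400 ≡ 20, 20^16 ≡ 20² = 400 ≡ 20. So 20^16 ≡ 20 (mod 38).
So T(18) = T(20) = 20 while 18 ≠ 20, so T is not injective.
A non-injective map from the 38-element set ℤ_{38} to itself takes at most 37 distinct values, so it cannot be surjective. Therefore T is not surjective.
Since T is not surjective, we determine |image(T)|. Computing x^16 mod 38 for each x (by repeated squaring, reducing mod 38 at every step), the values T(0), T(1), …, T(37) are: 0, 1, 24, 17, 6, 35, 28, 7, 30, 23, 4, 11, 26, 9, 16, 25, 36, 5, 20, 19, 20, 5, 36, 25, 16, 9, 26, 11, 4, 23, 30, 7, 28, 35, 6, 17, 24, 1.
The distinct values are {0, 1, 4, 5, 6, 7, 9, 11, 16, 17, 19, 20, 23, 24, 25, 26, 28, 30, 35, 36}; there are 20 of them.

20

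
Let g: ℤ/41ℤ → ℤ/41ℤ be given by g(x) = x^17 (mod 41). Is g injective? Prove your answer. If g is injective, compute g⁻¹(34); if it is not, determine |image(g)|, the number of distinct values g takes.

12

Since 41 is prime, the nonzero elements of ℤ/41ℤ form a cyclic group of order 40.
As gcd(17, 40) = 1, raising to the 17th power is a bijection on this group: if s^17 ≡ t^17 then (st^{−1})^17 = 1, and the only element of order dividing gcd(17, 40) = 1 is 1, so s = t.
With g(0) = 0 this makes g injective on all of ℤ/41ℤ, hence bijective (finite equal-size domain and codomain). In particular g is injective.
Since g is injective, we find the preimage of 34. The inverse of x ↦ x^17 on (ℤ/41ℤ)^× is x ↦ x^33, because 17·33 = 561 = 14·40 + 1 ≡ 1 (mod 40) and x^{40} = 1 for x ≠ 0 (Fermat). So g⁻¹(34) = 34^33 mod 41.
Repeated squaring mod 41: 34^1 ≡ 34, 34^2 ≡ 34² = 1156 ≡ 8, 34^4 ≡ 8² = 64 ≡ 23, 34^8 ≡ 23² = 529 ≡ 37, 34^16 ≡ 37² = 1369 ≡ 16, 34^32 ≡ 16² = 256 ≡ 10. Since 33 = 32 + 1, 34^33 ≡ 10·34: 10·34 = 340 ≡ 12. So 34^33 ≡ 12 (mod 41).
Hence g⁻¹(34) = 12.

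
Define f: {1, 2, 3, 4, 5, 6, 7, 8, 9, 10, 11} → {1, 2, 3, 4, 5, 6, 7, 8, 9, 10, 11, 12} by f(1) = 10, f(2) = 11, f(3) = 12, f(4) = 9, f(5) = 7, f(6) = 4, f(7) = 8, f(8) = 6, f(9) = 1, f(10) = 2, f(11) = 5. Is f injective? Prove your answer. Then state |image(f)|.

11

The values f(1), …, f(11) are 10, 11, 12, 9, 7, 4, 8, 6, 1, 2, 5 — all distinct.
So f(a) = f(b) only when a = b, and f is injective.
The image of f is {1, 2, 4, 5, 6, 7, 8, 9, 10, 11, 12}, which has 11 elements.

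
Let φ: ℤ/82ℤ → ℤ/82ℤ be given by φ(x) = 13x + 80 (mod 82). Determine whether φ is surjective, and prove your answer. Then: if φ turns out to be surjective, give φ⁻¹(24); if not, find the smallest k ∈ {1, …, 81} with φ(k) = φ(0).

2

Since gcd(13, 82) = 1, 13 is invertible modulo 82. Euclid's algorithm: 82 = 6·13 + 4, 13 = 3·4 + 1; back-substituting gives 1 = 19·13 − 3·82, so 13⁻¹ ≡ 19 (mod 82).
Then y ↦ 19(y − 80) is a two-sided inverse to φ, so every y ∈ ℤ/82ℤ has a preimage.
Hence φ is surjective.
Since φ is surjective, we find φ⁻¹(24): we need 13x ≡ 24 − 80 ≡ 26 (mod 82). Using 13⁻¹ = 19: x ≡ 19·26 = 494 = 6·82 + 2, so x = 2.
Check: φ(2) = 13·2 + 80 = 106 = 1·82 + 24 ≡ 24 (mod 82).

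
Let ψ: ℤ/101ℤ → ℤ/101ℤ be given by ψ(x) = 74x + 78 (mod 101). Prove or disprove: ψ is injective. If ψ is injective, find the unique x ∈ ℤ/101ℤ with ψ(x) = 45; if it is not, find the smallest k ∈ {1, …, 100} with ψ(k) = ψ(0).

91

Suppose ψ(a) = ψ(b) in ℤ/101ℤ. Then 74a + 78 ≡ 74b + 78 (mod 101), so 74(a − b) ≡ 0 (mod 101).
Since gcd(74, 101) = 1, 74 is invertible modulo 101, therefore a − b ≡ 0 (mod 101), i.e. a = b.
Thus ψ is injective.
We now compute 74⁻¹ mod 101 explicitly. Euclid's algorithm: 101 = 1·74 + 27, 74 = 2·27 + 20, 27 = 1·20 + 7, 20 = 2·7 + 6, 7 = 1·6 + 1; back-substituting gives 1 = 86·74 − 63·101, so 74⁻¹ ≡ 86 (mod 101).
Since ψ is injective, we find ψ⁻¹(45): we need 74x ≡ 45 − 78 ≡ 68 (mod 101). Using 74⁻¹ = 86: x ≡ 86·68 = 5848 = 57·101 + 91, so x = 91.
Check: ψ(91) = 74·91 + 78 = 6812 = 67·101 + 45 ≡ 45 (mod 101).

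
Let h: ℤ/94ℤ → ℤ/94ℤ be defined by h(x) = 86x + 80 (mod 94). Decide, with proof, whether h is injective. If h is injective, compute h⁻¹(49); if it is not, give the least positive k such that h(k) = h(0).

47

By definition, h is injective when h(s) = h(t) forces s = t.
We have gcd(86, 94) = 2 > 1. Taking s = 0 and t = 47: h(0) = 80 and h(47) = 86·47 + 80 = 4122 ≡ 80 (mod 94).
So h(0) = h(47) while 0 ≠ 47, so h is not injective.
Since h is not injective, we find the least positive k with h(k) = h(0): this means 86k ≡ 0 (mod 94), i.e. 94 ∣ 86k. Since gcd(86, 94) = 2, dividing through by 2 this holds exactly when 47 ∣ 43k, and as gcd(43, 47) = 1, exactly when 47 ∣ k.
The smallest positive such k is 47.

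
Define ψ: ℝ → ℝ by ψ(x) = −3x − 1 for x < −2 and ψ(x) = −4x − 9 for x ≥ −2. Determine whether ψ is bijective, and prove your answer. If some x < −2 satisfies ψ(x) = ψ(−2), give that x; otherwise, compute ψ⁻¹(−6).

Both pieces are strictly decreasing (slopes −3 and −4), so each is injective on its own interval.
The left piece maps (−∞, −2) onto (5, ∞); the right piece maps [−2, ∞) onto (−∞, −1].
The images leave a gap (5 has no preimage), so ψ is not surjective, hence not bijective.
Because the two images are disjoint, no x < −2 has ψ(x) = ψ(−2), so we compute ψ⁻¹(−6): −6 lies in (−∞, −1], so solve −4x − 9 = −6: x = (−6 + 9)/(−4) = −3/4.

-3/4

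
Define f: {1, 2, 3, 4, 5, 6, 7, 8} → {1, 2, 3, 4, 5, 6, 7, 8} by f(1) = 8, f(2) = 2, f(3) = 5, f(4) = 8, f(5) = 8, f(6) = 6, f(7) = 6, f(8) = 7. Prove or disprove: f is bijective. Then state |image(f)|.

5

f(1) = 8 = f(4) with 1 ≠ 4, so f is not injective, hence not bijective.
The image of f is {2, 5, 6, 7, 8}, which has 5 elements.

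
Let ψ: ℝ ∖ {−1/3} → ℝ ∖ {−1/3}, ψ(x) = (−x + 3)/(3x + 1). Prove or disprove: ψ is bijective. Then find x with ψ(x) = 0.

Suppose ψ(u) = ψ(v). Cross-multiplying: (−u + 3)(3v + 1) = (−v + 3)(3u + 1).
Expanding both sides and cancelling the symmetric terms leaves −10·(u − v) = 0. Since −10 ≠ 0, u = v. Therefore ψ is injective.
For any y ≠ −1/3, solving y(3x + 1) = −x + 3 for x gives a well-defined x ≠ −1/3. So ψ is surjective.
Hence ψ is bijective.
Solving ψ(x) = 0: cross-multiplying gives −x + 3 = 0(3x + 1), which rearranges to −1x = −3, so x = 3.

3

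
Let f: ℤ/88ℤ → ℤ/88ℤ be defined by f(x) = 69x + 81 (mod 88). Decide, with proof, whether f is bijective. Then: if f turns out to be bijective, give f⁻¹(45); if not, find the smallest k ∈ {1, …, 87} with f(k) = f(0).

Suppose f(u) = f(v) in ℤ/88ℤ. Then 69u + 81 ≡ 69v + 81 (mod 88), thus 69(u − v) ≡ 0 (mod 88).
Since gcd(69, 88) = 1, 69 is invertible modulo 88, therefore u − v ≡ 0 (mod 88), i.e. u = v.
We now compute 69⁻¹ mod 88 explicitly. Euclid's algorithm: 88 = 1·69 + 19, 69 = 3·19 + 12, 19 = 1·12 + 7, 12 = 1·7 + 5, 7 = 1·5 + 2, 5 = 2·2 + 1; back-substituting gives 1 = 37·69 − 29·88, so 69⁻¹ ≡ 37 (mod 88).
Then y ↦ 37(y − 81) is a two-sided inverse to f, so every y ∈ ℤ/88ℤ has a preimage.
Hence f is bijective.
Since f is bijective, we compute f⁻¹(45): solve 69x + 81 ≡ 45 (mod 88), i.e. 69x ≡ 52 (mod 88).
Multiplying by 69⁻¹ = 37 gives x ≡ 37·52 = 1924 = 21·88 + 76 ≡ 76 (mod 88).
Check: f(76) = 69·76 + 81 = 5325 = 60·88 + 45 ≡ 45 (mod 88).

76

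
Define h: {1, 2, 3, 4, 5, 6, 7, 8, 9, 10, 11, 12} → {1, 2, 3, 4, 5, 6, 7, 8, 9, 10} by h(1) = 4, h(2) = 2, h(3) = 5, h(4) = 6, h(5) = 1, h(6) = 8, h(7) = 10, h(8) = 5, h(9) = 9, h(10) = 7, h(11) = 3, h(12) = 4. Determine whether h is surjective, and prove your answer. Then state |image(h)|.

10

Every element of the codomain has a preimage: 1 = h(5), 2 = h(2), 3 = h(11), 4 = h(1), 5 = h(3), 6 = h(4), 7 = h(10), 8 = h(6), 9 = h(9), 10 = h(7).
Hence h is surjective.
The image of h is {1, 2, 3, 4, 5, 6, 7, 8, 9, 10}, which has 10 elements.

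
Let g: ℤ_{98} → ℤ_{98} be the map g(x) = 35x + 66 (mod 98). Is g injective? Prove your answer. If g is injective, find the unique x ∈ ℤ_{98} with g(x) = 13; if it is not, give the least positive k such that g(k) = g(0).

Recall that injectivity means: for all s, t in the domain, g(s) = g(t) implies s = t.
We have gcd(35, 98) = 7 > 1. Taking s = 0 and t = 14: g(0) = 66 and g(14) = 35·14 + 66 = 556 ≡ 66 (mod 98).
So g(0) = g(14) while 0 ≠ 14, thus g is not injective.
Since g is not injective, we find the least positive k with g(k) = g(0): this means 35k ≡ 0 (mod 98), i.e. 98 ∣ 35k. Since gcd(35, 98) = 7, dividing through by 7 this holds exactly when 14 ∣ 5k, and as gcd(5, 14) = 1, exactly when 14 ∣ k.
The smallest positive such k is 14.

14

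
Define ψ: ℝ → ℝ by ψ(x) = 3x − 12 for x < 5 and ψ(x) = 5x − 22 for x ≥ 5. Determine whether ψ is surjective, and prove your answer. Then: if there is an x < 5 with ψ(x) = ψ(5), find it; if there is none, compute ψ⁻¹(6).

Both pieces are strictly increasing (slopes 3 and 5), so each is injective on its own interval.
The left piece maps (−∞, 5) onto (−∞, 3); the right piece maps [5, ∞) onto [3, ∞).
These images together cover ℝ, so ψ is surjective.
Because the two images are disjoint, no x < 5 has ψ(x) = ψ(5), so we compute ψ⁻¹(6): 6 lies in [3, ∞), so solve 5x − 22 = 6: x = (6 + 22)/5 = 28/5.

28/5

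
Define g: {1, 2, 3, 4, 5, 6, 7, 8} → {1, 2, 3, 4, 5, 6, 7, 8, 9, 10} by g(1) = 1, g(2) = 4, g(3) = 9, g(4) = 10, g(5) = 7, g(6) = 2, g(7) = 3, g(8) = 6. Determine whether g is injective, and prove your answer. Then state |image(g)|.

The values g(1), …, g(8) are 1, 4, 9, 10, 7, 2, 3, 6 — all distinct.
So g(u) = g(v) only when u = v, and g is injective.
The image of g is {1, 2, 3, 4, 6, 7, 9, 10}, which has 8 elements.

8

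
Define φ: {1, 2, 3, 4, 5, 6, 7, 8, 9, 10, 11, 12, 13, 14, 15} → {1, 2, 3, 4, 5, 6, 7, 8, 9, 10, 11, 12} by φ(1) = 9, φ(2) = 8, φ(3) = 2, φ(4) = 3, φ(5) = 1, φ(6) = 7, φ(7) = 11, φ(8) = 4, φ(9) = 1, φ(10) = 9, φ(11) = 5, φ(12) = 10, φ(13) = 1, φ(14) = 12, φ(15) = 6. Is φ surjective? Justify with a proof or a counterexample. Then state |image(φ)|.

12

Every element of the codomain has a preimage: 1 = φ(5), 2 = φ(3), 3 = φ(4), 4 = φ(8), 5 = φ(11), 6 = φ(15), 7 = φ(6), 8 = φ(2), 9 = φ(1), 10 = φ(12), 11 = φ(7), 12 = φ(14).
Therefore φ is surjective.
The image of φ is {1, 2, 3, 4, 5, 6, 7, 8, 9, 10, 11, 12}, which has 12 elements.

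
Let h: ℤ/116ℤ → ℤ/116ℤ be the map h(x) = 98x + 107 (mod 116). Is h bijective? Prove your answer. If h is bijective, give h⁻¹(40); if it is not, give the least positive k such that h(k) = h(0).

We have gcd(98, 116) = 2 > 1. Taking a = 0 and b = 58: h(0) = 107 and h(58) = 98·58 + 107 = 5791 ≡ 107 (mod 116).
So h(0) = h(58) while 0 ≠ 58, hence h is not injective, hence not bijective.
Since h is not bijective, we find the least positive k with h(k) = h(0): this means 98k ≡ 0 (mod 116), i.e. 116 ∣ 98k. Since gcd(98, 116) = 2, dividing through by 2 this holds exactly when 58 ∣ 49k, and as gcd(49, 58) = 1, exactly when 58 ∣ k.
The smallest positive such k is 58.

58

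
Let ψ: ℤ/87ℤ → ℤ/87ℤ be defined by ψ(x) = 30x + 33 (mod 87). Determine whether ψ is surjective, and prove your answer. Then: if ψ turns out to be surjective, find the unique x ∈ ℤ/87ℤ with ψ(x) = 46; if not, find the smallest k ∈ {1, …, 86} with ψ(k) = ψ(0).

29

By definition, surjectivity means every element of the codomain has a preimage under ψ.
Since gcd(30, 87) = 3, we have 30x ≡ 0 (mod 3) for all x, so ψ(x) ≡ 0 (mod 3).
But 1 ≢ 0 (mod 3), so 1 ∈ ℤ/87ℤ has no preimage. Therefore ψ is not surjective.
Since ψ is not surjective, we find the least positive k with ψ(k) = ψ(0): this means 30k ≡ 0 (mod 87), i.e. 87 ∣ 30k. Since gcd(30, 87) = 3, dividing through by 3 this holds exactly when 29 ∣ 10k, and as gcd(10, 29) = 1, exactly when 29 ∣ k.
The smallest positive such k is 29.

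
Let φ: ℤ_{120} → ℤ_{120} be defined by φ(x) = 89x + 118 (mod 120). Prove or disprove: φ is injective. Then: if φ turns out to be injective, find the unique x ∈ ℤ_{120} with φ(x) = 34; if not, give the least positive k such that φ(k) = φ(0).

By definition, φ is injective if φ(a) = φ(b) implies a = b.
Suppose φ(a) = φ(b) in ℤ_{120}. Then 89a + 118 ≡ 89b + 118 (mod 120), therefore 89(a − b) ≡ 0 (mod 120).
Since gcd(89, 120) = 1, 89 is invertible modulo 120, so a − b ≡ 0 (mod 120), i.e. a = b.
Therefore φ is injective.
We now compute 89⁻¹ mod 120 explicitly. Euclid's algorithm: 120 = 1·89 + 31, 89 = 2·31 + 27, 31 = 1·27 + 4, 27 = 6·4 + 3, 4 = 1·3 + 1; back-substituting gives 1 = 89·89 − 66·120, so 89⁻¹ ≡ 89 (mod 120).
Since φ is injective, we find φ⁻¹(34): we need 89x ≡ 34 − 118 ≡ 36 (mod 120). Using 89⁻¹ = 89: x ≡ 89·36 = 3204 = 26·120 + 84, so x = 84.
Check: φ(84) = 89·84 + 118 = 7594 = 63·120 + 34 ≡ 34 (mod 120).

84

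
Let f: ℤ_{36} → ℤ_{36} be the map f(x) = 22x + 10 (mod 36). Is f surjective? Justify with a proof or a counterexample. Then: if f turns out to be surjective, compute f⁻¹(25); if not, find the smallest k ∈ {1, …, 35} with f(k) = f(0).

18

Since gcd(22, 36) = 2, we have 22x ≡ 0 (mod 2) for all x, so f(x) ≡ 0 (mod 2).
But 1 ≢ 0 (mod 2), so 1 ∈ ℤ_{36} has no preimage. Hence f is not surjective.
Since f is not surjective, we find the least positive k with f(k) = f(0): this means 22k ≡ 0 (mod 36), i.e. 36 ∣ 22k. Since gcd(22, 36) = 2, dividing through by 2 this holds exactly when 18 ∣ 11k, and as gcd(11, 18) = 1, exactly when 18 ∣ k.
The smallest positive such k is 18.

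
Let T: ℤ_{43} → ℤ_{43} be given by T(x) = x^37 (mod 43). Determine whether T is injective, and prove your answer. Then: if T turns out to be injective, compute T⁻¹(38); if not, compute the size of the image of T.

Since 43 is prime, the nonzero elements of ℤ_{43} form a cyclic group of order 42.
As gcd(37, 42) = 1, raising to the 37th power is a bijection on this group: if a^37 ≡ b^37 then (ab^{−1})^37 = 1, and the only element of order dividing gcd(37, 42) = 1 is 1, so a = b.
With T(0) = 0 this makes T injective on all of ℤ_{43}, hence bijective (finite equal-size domain and codomain). In particular T is injective.
Since T is injective, we find the preimage of 38. The inverse of x ↦ x^37 on (ℤ_{43})^× is x ↦ x^25, because 37·25 = 925 = 22·42 + 1 ≡ 1 (mod 42) and x^{42} = 1 for x ≠ 0 (Fermat). So T⁻¹(38) = 38^25 mod 43.
Repeated squaring mod 43: 38^1 ≡ 38, 38^2 ≡ 38² = 1444 ≡ 25, 38^4 ≡ 25² = 625 ≡ 23, 38^8 ≡ 23² = 529 ≡ 13, 38^16 ≡ 13² = 169 ≡ 40. Since 25 = 16 + 8 + 1, 38^25 ≡ 40·13·38: 40·13 = 520 ≡ 4, then 4·38 = 152 ≡ 23. So 38^25 ≡ 23 (mod 43).
Hence T⁻¹(38) = 23.

23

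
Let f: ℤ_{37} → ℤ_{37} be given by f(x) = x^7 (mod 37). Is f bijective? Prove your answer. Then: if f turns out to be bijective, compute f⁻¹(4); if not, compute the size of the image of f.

Since 37 is prime, the nonzero elements of ℤ_{37} form a cyclic group of order 36.
As gcd(7, 36) = 1, raising to the 7th power is a bijection on this group: if s^7 ≡ t^7 then (st^{−1})^7 = 1, and the only element of order dividing gcd(7, 36) = 1 is 1, so s = t.
With f(0) = 0 this makes f injective on all of ℤ_{37}, hence bijective (finite equal-size domain and codomain). In particular f is bijective.
Since f is bijective, we find the preimage of 4. The inverse of x ↦ x^7 on (ℤ_{37})^× is x ↦ x^31, because 7·31 = 217 = 6·36 + 1 ≡ 1 (mod 36) and x^{36} = 1 for x ≠ 0 (Fermat). So f⁻¹(4) = 4^31 mod 37.
Repeated squaring mod 37: 4^1 ≡ 4, 4^2 ≡ 4² = 16, 4^4 ≡ 16² = 256 ≡ 34, 4^8 ≡ 34² = 1156 ≡ 9, 4^16 ≡ 9² = 81 ≡ 7. Since 31 = 16 + 8 + 4 + 2 + 1, 4^31 ≡ 7·9·34·16·4: 7·9 = 63 ≡ 26, then 26·34 = 884 ≡ 33, then 33·16 = 528 ≡ 10, then 10·4 = 40 ≡ 3. So 4^31 ≡ 3 (mod 37).
Hence f⁻¹(4) = 3.

3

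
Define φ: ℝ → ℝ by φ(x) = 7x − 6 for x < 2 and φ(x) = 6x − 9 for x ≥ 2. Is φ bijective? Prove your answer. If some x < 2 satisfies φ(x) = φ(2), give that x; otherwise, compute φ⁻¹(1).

9/7

Both pieces are strictly increasing (slopes 7 and 6), so each is injective on its own interval.
The left piece maps (−∞, 2) onto (−∞, 8); the right piece maps [2, ∞) onto [3, ∞).
These images overlap. In particular φ(2) = 3 (right piece), and solving 7x − 6 = 3 on the left piece gives x = 9/7 < 2.
So φ(9/7) = φ(2) with 9/7 ≠ 2, and φ is not injective, hence not bijective. This x = 9/7 is the requested value below 2.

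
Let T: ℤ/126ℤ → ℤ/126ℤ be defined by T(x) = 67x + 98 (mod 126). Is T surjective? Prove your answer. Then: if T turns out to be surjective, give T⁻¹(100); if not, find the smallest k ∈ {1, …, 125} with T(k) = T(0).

Since gcd(67, 126) = 1, 67 is invertible modulo 126. Euclid's algorithm: 126 = 1·67 + 59, 67 = 1·59 + 8, 59 = 7·8 + 3, 8 = 2·3 + 2, 3 = 1·2 + 1; back-substituting gives 1 = 79·67 − 42·126, so 67⁻¹ ≡ 79 (mod 126).
Then y ↦ 79(y − 98) is a two-sided inverse to T, so every y ∈ ℤ/126ℤ has a preimage.
Thus T is surjective.
Since T is surjective, we find T⁻¹(100): we need 67x ≡ 100 − 98 ≡ 2 (mod 126). Using 67⁻¹ = 79: x ≡ 79·2 = 158 = 1·126 + 32, so x = 32.
Check: T(32) = 67·32 + 98 = 2242 = 17·126 + 100 ≡ 100 (mod 126).

32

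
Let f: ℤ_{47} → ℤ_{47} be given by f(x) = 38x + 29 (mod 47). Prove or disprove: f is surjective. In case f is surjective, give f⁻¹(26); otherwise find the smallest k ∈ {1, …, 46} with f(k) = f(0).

16

Recall: f is surjective if every y in the codomain equals f(x) for some x in the domain.
Since gcd(38, 47) = 1, 38 is invertible modulo 47. Euclid's algorithm: 47 = 1·38 + 9, 38 = 4·9 + 2, 9 = 4·2 + 1; back-substituting gives 1 = 26·38 − 21·47, so 38⁻¹ ≡ 26 (mod 47).
For any y ∈ ℤ_{47}, x = 26(y − 29) mod 47 satisfies f(x) = 38·26(y − 29) + 29 ≡ y (since 38·26 ≡ 1 mod 47). So every y has a preimage.
Thus f is surjective.
Since f is surjective, we find f⁻¹(26): we need 38x ≡ 26 − 29 ≡ 44 (mod 47). Using 38⁻¹ = 26: x ≡ 26·44 = 1144 = 24·47 + 16, so x = 16.
Check: f(16) = 38·16 + 29 = 637 = 13·47 + 26 ≡ 26 (mod 47).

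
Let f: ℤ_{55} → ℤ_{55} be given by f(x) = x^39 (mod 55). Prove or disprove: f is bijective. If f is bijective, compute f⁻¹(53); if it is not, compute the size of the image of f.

27

Computing x^39 mod 55 for each x (by repeated squaring, reducing mod 55 at every step), the values f(0), f(1), …, f(54) are: 0, 1, 28, 37, 14, 20, 46, 8, 7, 49, 10, 11, 23, 17, 4, 25, 31, 13, 52, 29, 5, 21, 33, 12, 39, 15, 36, 53, 2, 19, 40, 16, 43, 22, 34, 50, 26, 3, 42, 24, 30, 51, 38, 32, 44, 45, 6, 48, 47, 9, 35, 41, 18, 27, 54.
Every element of ℤ_{55} appears exactly once in this list, so f is a bijection, and in particular bijective.
Since f is bijective, we read off the preimage of 53 from the same table: f(27) = 53, so f⁻¹(53) = 27.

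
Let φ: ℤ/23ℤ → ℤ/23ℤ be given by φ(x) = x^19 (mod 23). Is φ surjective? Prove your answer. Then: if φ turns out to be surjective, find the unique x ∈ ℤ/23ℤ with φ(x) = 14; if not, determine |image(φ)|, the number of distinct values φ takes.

19

Since 23 is prime, the nonzero elements of ℤ/23ℤ form a cyclic group of order 22.
As gcd(19, 22) = 1, raising to the 19th power is a bijection on this group: if a^19 ≡ b^19 then (ab^{−1})^19 = 1, and the only element of order dividing gcd(19, 22) = 1 is 1, so a = b.
With φ(0) = 0 this makes φ injective on all of ℤ/23ℤ, hence bijective (finite equal-size domain and codomain). In particular φ is surjective.
Since φ is surjective, we find the preimage of 14. The inverse of x ↦ x^19 on (ℤ/23ℤ)^× is x ↦ x^7, because 19·7 = 133 = 6·22 + 1 ≡ 1 (mod 22) and x^{22} = 1 for x ≠ 0 (Fermat). So φ⁻¹(14) = 14^7 mod 23.
Repeated squaring mod 23: 14^1 ≡ 14, 14^2 ≡ 14² = 196 ≡ 12, 14^4 ≡ 12² = 144 ≡ 6. Since 7 = 4 + 2 + 1, 14^7 ≡ 6·12·14: 6·12 = 72 ≡ 3, then 3·14 = 42 ≡ 19. So 14^7 ≡ 19 (mod 23).
Hence φ⁻¹(14) = 19.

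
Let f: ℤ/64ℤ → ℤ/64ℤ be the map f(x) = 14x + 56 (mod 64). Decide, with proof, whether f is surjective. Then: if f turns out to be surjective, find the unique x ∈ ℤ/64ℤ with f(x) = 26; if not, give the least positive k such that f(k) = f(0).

Since gcd(14, 64) = 2, we have 14x ≡ 0 (mod 2) for all x, so f(x) ≡ 0 (mod 2).
But 1 ≢ 0 (mod 2), so 1 ∈ ℤ/64ℤ has no preimage. Thus f is not surjective.
Since f is not surjective, we find the least positive k with f(k) = f(0): this means 14k ≡ 0 (mod 64), i.e. 64 ∣ 14k. Since gcd(14, 64) = 2, dividing through by 2 this holds exactly when 32 ∣ 7k, and as gcd(7, 32) = 1, exactly when 32 ∣ k.
The smallest positive such k is 32.

32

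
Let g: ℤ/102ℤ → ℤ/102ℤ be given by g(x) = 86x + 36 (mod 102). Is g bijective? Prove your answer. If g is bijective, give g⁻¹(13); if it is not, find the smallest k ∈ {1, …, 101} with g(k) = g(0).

We have gcd(86, 102) = 2 > 1. Taking a = 0 and b = 51: g(0) = 36 and g(51) = 86·51 + 36 = 4422 ≡ 36 (mod 102).
So g(0) = g(51) while 0 ≠ 51, therefore g is not injective, hence not bijective.
Since g is not bijective, we find the least positive k with g(k) = g(0): this means 86k ≡ 0 (mod 102), i.e. 102 ∣ 86k. Since gcd(86, 102) = 2, dividing through by 2 this holds exactly when 51 ∣ 43k, and as gcd(43, 51) = 1, exactly when 51 ∣ k.
The smallest positive such k is 51.

51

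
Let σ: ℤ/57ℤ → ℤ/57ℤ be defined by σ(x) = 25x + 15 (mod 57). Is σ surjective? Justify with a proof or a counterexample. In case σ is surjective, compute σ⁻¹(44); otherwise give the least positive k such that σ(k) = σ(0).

Since gcd(25, 57) = 1, 25 is invertible modulo 57. Euclid's algorithm: 57 = 2·25 + 7, 25 = 3·7 + 4, 7 = 1·4 + 3, 4 = 1·3 + 1; back-substituting gives 1 = 16·25 − 7·57, so 25⁻¹ ≡ 16 (mod 57).
Then y ↦ 16(y − 15) is a two-sided inverse to σ, so every y ∈ ℤ/57ℤ has a preimage.
Thus σ is surjective.
Since σ is surjective, we find σ⁻¹(44): we need 25x ≡ 44 − 15 ≡ 29 (mod 57). Using 25⁻¹ = 16: x ≡ 16·29 = 464 = 8·57 + 8, so x = 8.
Check: σ(8) = 25·8 + 15 = 215 = 3·57 + 44 ≡ 44 (mod 57).

8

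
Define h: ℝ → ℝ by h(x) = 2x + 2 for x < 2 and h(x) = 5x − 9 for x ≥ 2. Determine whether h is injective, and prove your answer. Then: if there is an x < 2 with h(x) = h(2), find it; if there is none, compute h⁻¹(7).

-1/2

Both pieces are strictly increasing (slopes 2 and 5), so each is injective on its own interval.
The left piece maps (−∞, 2) onto (−∞, 6); the right piece maps [2, ∞) onto [1, ∞).
These images overlap. In particular h(2) = 1 (right piece), and solving 2x + 2 = 1 on the left piece gives x = −1/2 < 2.
So h(−1/2) = h(2) with −1/2 ≠ 2, and h is not injective. This x = −1/2 is the requested value below 2.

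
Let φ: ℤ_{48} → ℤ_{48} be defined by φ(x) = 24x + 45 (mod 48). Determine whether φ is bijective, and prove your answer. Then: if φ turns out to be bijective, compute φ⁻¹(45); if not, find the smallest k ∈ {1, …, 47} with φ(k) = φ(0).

We have gcd(24, 48) = 24 > 1. Taking u = 0 and v = 2: φ(0) = 45 and φ(2) = 24·2 + 45 = 93 ≡ 45 (mod 48).
So φ(0) = φ(2) while 0 ≠ 2, so φ is not injective, hence not bijective.
Since φ is not bijective, we find the least positive k with φ(k) = φ(0): this means 24k ≡ 0 (mod 48), i.e. 48 ∣ 24k. Since gcd(24, 48) = 24, dividing through by 24 this holds exactly when 2 ∣ k.
The smallest positive such k is 2.

2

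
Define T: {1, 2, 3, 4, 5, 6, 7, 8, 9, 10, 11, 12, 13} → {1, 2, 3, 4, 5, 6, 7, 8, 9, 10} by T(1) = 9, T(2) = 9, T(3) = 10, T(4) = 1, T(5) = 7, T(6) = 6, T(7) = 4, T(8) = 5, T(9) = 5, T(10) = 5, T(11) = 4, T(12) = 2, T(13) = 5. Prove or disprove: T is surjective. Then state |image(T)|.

8

No element maps to 3, so T is not surjective.
The image of T is {1, 2, 4, 5, 6, 7, 9, 10}, which has 8 elements.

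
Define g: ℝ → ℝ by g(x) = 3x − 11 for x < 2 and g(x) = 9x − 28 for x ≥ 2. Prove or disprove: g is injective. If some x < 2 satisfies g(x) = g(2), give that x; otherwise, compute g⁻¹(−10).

1/3

Both pieces are strictly increasing (slopes 3 and 9), so each is injective on its own interval.
The left piece maps (−∞, 2) onto (−∞, −5); the right piece maps [2, ∞) onto [−10, ∞).
These images overlap. In particular g(2) = −10 (right piece), and solving 3x − 11 = −10 on the left piece gives x = 1/3 < 2.
So g(1/3) = g(2) with 1/3 ≠ 2, and g is not injective. This x = 1/3 is the requested value below 2.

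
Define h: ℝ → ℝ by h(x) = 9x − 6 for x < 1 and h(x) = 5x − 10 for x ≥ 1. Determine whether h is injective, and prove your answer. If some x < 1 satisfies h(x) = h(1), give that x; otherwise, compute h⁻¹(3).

Both pieces are strictly increasing (slopes 9 and 5), so each is injective on its own interval.
The left piece maps (−∞, 1) onto (−∞, 3); the right piece maps [1, ∞) onto [−5, ∞).
These images overlap. In particular h(1) = −5 (right piece), and solving 9x − 6 = −5 on the left piece gives x = 1/9 < 1.
So h(1/9) = h(1) with 1/9 ≠ 1, and h is not injective. This x = 1/9 is the requested value below 1.

1/9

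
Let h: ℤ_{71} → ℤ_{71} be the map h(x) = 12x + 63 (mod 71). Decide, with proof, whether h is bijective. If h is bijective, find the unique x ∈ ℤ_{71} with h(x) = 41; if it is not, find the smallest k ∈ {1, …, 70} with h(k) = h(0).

If h(u) = h(v), then 12u ≡ 12v (mod 71). Because gcd(12, 71) = 1, we may cancel 12 to get u ≡ v (mod 71).
We now compute 12⁻¹ mod 71 explicitly. Euclid's algorithm: 71 = 5·12 + 11, 12 = 1·11 + 1; back-substituting gives 1 = 6·12 − 1·71, so 12⁻¹ ≡ 6 (mod 71).
For any y ∈ ℤ_{71}, x = 6(y − 63) mod 71 satisfies h(x) = 12·6(y − 63) + 63 ≡ y (since 12·6 ≡ 1 mod 71). So every y has a preimage.
Thus h is bijective.
Since h is bijective, we compute h⁻¹(41): solve 12x + 63 ≡ 41 (mod 71), i.e. 12x ≡ 49 (mod 71).
Multiplying by 12⁻¹ = 6 gives x ≡ 6·49 = 294 = 4·71 + 10 ≡ 10 (mod 71).
Check: h(10) = 12·10 + 63 = 183 = 2·71 + 41 ≡ 41 (mod 71).

10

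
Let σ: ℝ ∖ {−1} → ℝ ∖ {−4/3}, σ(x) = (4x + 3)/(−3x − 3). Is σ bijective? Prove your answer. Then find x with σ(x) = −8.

Suppose σ(a) = σ(b). Cross-multiplying: (4a + 3)(−3b − 3) = (4b + 3)(−3a − 3).
Expanding both sides and cancelling the symmetric terms leaves −3·(a − b) = 0. Since −3 ≠ 0, a = b. Hence σ is injective.
For any y ≠ −4/3, solving y(−3x − 3) = 4x + 3 for x gives a well-defined x ≠ −1. So σ is surjective.
Thus σ is bijective.
Solving σ(x) = −8: cross-multiplying gives 4x + 3 = −8(−3x − 3), which rearranges to −20x = 21, so x = −21/20.

-21/20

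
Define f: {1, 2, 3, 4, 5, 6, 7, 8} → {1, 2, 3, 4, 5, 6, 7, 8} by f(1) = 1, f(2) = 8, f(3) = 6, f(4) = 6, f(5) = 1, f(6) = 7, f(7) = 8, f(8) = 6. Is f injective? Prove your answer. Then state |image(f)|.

f(3) = 6 = f(4) with 3 ≠ 4, so f is not injective.
The image of f is {1, 6, 7, 8}, which has 4 elements.

4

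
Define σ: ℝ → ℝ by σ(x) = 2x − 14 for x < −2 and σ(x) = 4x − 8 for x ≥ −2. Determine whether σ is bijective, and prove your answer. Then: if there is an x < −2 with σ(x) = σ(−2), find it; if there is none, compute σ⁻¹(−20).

Both pieces are strictly increasing (slopes 2 and 4), so each is injective on its own interval.
The left piece maps (−∞, −2) onto (−∞, −18); the right piece maps [−2, ∞) onto [−16, ∞).
The images leave a gap (−18 has no preimage), so σ is not surjective, hence not bijective.
Because the two images are disjoint, no x < −2 has σ(x) = σ(−2), so we compute σ⁻¹(−20): −20 lies in (−∞, −18), so solve 2x − 14 = −20: x = (−20 + 14)/2 = −3.

-3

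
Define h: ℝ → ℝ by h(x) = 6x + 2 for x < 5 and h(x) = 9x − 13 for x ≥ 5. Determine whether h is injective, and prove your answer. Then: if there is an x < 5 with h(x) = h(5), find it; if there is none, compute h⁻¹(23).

7/2

Both pieces are strictly increasing (slopes 6 and 9), so each is injective on its own interval.
The left piece maps (−∞, 5) onto (−∞, 32); the right piece maps [5, ∞) onto [32, ∞).
These images are disjoint, so no value is attained by both pieces. Thus h is injective.
Because the two images are disjoint, no x < 5 has h(x) = h(5), so we compute h⁻¹(23): 23 lies in (−∞, 32), so solve 6x + 2 = 23: x = (23 − 2)/6 = 7/2.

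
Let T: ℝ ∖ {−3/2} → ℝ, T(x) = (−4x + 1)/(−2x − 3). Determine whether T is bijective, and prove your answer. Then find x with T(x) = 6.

If T(x) = 2, cross-multiplying gives −2(−4x + 1) = −4(−2x − 3), which simplifies to −2 = 12 — false.  So 2 has no preimage and T is not surjective.
Hence T is not bijective.
Solving T(x) = 6: cross-multiplying gives −4x + 1 = 6(−2x − 3), which rearranges to 8x = −19, so x = −19/8.

-19/8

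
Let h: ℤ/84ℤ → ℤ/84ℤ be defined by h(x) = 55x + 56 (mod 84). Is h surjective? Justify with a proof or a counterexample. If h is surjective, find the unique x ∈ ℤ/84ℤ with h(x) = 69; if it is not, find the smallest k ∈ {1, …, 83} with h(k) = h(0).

43

Since gcd(55, 84) = 1, 55 is invertible modulo 84. Euclid's algorithm: 84 = 1·55 + 29, 55 = 1·29 + 26, 29 = 1·26 + 3, 26 = 8·3 + 2, 3 = 1·2 + 1; back-substituting gives 1 = 55·55 − 36·84, so 55⁻¹ ≡ 55 (mod 84).
Then y ↦ 55(y − 56) is a two-sided inverse to h, so every y ∈ ℤ/84ℤ has a preimage.
So h is surjective.
Since h is surjective, we compute h⁻¹(69): solve 55x + 56 ≡ 69 (mod 84), i.e. 55x ≡ 13 (mod 84).
Multiplying by 55⁻¹ = 55 gives x ≡ 55·13 = 715 = 8·84 + 43 ≡ 43 (mod 84).
Check: h(43) = 55·43 + 56 = 2421 = 28·84 + 69 ≡ 69 (mod 84).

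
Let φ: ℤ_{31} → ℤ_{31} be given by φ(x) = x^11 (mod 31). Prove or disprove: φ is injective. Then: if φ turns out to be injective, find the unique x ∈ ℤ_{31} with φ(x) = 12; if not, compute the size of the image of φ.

Since 31 is prime, the nonzero elements of ℤ_{31} form a cyclic group of order 30.
As gcd(11, 30) = 1, raising to the 11th power is a bijection on this group: if s^11 ≡ t^11 then (st^{−1})^11 = 1, and the only element of order dividing gcd(11, 30) = 1 is 1, so s = t.
With φ(0) = 0 this makes φ injective on all of ℤ_{31}, hence bijective (finite equal-size domain and codomain). In particular φ is injective.
Since φ is injective, we find the preimage of 12. The inverse of x ↦ x^11 on (ℤ_{31})^× is x ↦ x^11, because 11·11 = 121 = 4·30 + 1 ≡ 1 (mod 30) and x^{30} = 1 for x ≠ 0 (Fermat). So φ⁻¹(12) = 12^11 mod 31.
Repeated squaring mod 31: 12^1 ≡ 12, 12^2 ≡ 12² = 144 ≡ 20, 12^4 ≡ 20² = 400 ≡ 28, 12^8 ≡ 28² = 784 ≡ 9. Since 11 = 8 + 2 + 1, 12^11 ≡ 9·20·12: 9·20 = 180 ≡ 25, then 25·12 = 300 ≡ 21. So 12^11 ≡ 21 (mod 31).
Hence φ⁻¹(12) = 21.

21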